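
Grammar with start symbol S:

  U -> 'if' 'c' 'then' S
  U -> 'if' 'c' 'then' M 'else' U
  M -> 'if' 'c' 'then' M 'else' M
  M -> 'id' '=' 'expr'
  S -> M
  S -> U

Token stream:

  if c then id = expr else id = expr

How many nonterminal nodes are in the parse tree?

4

[S [M if c then [M id = expr] else [M id = expr]]]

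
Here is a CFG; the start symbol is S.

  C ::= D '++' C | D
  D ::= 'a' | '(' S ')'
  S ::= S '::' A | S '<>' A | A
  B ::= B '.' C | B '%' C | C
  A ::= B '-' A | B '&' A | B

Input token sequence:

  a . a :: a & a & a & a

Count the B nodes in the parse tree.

[S [S [A [B [B [C [D a]]] . [C [D a]]]]] :: [A [B [C [D a]]] & [A [B [C [D a]]] & [A [B [C [D a]]] & [A [B [C [D a]]]]]]]]

6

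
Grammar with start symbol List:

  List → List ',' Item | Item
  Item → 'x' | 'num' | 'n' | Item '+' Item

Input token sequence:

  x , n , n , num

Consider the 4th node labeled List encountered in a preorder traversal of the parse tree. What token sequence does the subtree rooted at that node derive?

[List [List [List [List [Item x]] , [Item n]] , [Item n]] , [Item num]]

x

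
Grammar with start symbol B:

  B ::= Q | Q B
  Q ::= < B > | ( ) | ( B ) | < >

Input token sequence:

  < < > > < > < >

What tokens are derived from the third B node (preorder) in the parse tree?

[B [Q < [B [Q < >]] >] [B [Q < >] [B [Q < >]]]]

< > < >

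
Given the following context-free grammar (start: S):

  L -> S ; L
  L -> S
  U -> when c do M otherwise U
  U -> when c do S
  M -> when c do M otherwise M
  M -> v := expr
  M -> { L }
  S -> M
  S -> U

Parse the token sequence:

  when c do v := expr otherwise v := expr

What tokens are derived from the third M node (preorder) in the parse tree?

[S [M when c do [M v := expr] otherwise [M v := expr]]]

v := expr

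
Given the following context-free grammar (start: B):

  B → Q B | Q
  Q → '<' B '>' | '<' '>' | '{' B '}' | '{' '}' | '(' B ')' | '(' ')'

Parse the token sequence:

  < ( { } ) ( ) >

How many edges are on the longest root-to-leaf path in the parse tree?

6

[B [Q < [B [Q ( [B [Q { }]] )] [B [Q ( )]]] >]]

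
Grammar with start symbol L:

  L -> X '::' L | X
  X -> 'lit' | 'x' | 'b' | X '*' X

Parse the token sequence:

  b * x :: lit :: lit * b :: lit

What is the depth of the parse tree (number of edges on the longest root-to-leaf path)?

[L [X [X b] * [X x]] :: [L [X lit] :: [L [X [X lit] * [X b]] :: [L [X lit]]]]]

5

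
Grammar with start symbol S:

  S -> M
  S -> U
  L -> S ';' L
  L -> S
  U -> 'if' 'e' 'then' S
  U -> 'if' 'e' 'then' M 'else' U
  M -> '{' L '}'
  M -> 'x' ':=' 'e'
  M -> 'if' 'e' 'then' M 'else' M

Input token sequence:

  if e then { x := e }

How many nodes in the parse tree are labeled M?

2

[S [U if e then [S [M { [L [S [M x := e]]] }]]]]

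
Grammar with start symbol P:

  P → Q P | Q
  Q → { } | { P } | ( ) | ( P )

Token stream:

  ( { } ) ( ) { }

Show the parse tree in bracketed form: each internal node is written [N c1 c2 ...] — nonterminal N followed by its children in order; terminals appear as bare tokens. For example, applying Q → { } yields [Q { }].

P
Q P
( P ) P
( Q ) P
( { } ) P
( { } ) Q P
( { } ) ( ) P
( { } ) ( ) Q
( { } ) ( ) { }

[P [Q ( [P [Q { }]] )] [P [Q ( )] [P [Q { }]]]]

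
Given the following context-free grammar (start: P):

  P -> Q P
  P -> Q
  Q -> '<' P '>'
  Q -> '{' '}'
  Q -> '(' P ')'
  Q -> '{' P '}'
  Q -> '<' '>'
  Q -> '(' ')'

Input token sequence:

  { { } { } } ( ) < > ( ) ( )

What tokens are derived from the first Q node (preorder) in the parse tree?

[P [Q { [P [Q { }] [P [Q { }]]] }] [P [Q ( )] [P [Q < >] [P [Q ( )] [P [Q ( )]]]]]]

{ { } { } }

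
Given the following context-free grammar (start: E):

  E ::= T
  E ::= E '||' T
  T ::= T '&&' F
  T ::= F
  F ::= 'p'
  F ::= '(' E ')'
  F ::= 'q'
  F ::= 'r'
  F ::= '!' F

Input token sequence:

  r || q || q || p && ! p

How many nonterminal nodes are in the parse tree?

15

[E [E [E [E [T [F r]]] || [T [F q]]] || [T [F q]]] || [T [T [F p]] && [F ! [F p]]]]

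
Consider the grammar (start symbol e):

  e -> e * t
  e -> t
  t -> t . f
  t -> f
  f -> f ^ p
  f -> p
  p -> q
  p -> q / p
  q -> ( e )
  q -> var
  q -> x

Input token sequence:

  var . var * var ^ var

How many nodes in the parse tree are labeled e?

2

[e [e [t [t [f [p [q var]]]] . [f [p [q var]]]]] * [t [f [f [p [q var]]] ^ [p [q var]]]]]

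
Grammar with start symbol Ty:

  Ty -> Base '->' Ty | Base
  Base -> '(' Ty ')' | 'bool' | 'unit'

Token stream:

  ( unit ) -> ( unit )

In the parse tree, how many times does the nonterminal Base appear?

[Ty [Base ( [Ty [Base unit]] )] -> [Ty [Base ( [Ty [Base unit]] )]]]

4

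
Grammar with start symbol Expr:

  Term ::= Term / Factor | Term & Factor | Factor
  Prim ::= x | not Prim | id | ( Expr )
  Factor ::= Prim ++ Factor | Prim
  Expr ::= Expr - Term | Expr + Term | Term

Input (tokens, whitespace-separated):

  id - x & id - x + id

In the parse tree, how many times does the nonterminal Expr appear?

[Expr [Expr [Expr [Expr [Term [Factor [Prim id]]]] - [Term [Term [Factor [Prim x]]] & [Factor [Prim id]]]] - [Term [Factor [Prim x]]]] + [Term [Factor [Prim id]]]]

4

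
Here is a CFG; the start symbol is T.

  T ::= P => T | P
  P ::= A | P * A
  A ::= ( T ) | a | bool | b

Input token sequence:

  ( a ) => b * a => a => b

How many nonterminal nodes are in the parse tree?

[T [P [A ( [T [P [A a]]] )]] => [T [P [P [A b]] * [A a]] => [T [P [A a]] => [T [P [A b]]]]]]

17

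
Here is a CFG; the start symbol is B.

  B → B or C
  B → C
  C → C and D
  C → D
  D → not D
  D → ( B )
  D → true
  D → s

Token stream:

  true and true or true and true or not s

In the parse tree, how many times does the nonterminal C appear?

[B [B [B [C [C [D true]] and [D true]]] or [C [C [D true]] and [D true]]] or [C [D not [D s]]]]

5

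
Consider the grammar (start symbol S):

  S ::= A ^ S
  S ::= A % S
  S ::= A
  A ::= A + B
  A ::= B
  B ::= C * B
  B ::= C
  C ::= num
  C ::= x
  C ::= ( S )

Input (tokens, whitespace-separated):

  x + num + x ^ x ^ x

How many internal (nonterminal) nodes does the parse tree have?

[S [A [A [A [B [C x]]] + [B [C num]]] + [B [C x]]] ^ [S [A [B [C x]]] ^ [S [A [B [C x]]]]]]

18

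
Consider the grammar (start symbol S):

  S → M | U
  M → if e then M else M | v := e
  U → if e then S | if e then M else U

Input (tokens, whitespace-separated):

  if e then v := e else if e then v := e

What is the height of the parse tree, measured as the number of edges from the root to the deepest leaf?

5

[S [U if e then [M v := e] else [U if e then [S [M v := e]]]]]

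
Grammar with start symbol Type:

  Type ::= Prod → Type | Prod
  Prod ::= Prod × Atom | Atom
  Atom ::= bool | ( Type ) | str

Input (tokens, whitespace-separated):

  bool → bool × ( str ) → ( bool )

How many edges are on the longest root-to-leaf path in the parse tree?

8

[Type [Prod [Atom bool]] → [Type [Prod [Prod [Atom bool]] × [Atom ( [Type [Prod [Atom str]]] )]] → [Type [Prod [Atom ( [Type [Prod [Atom bool]]] )]]]]]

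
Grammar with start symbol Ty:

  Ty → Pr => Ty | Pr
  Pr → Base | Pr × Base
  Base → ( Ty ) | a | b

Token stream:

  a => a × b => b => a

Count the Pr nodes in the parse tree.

[Ty [Pr [Base a]] => [Ty [Pr [Pr [Base a]] × [Base b]] => [Ty [Pr [Base b]] => [Ty [Pr [Base a]]]]]]

5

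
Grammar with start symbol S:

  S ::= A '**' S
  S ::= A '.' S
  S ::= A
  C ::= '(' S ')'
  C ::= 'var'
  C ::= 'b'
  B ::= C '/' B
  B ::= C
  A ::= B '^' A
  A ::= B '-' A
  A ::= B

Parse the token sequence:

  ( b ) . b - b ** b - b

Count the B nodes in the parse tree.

6

[S [A [B [C ( [S [A [B [C b]]]] )]]] . [S [A [B [C b]] - [A [B [C b]]]] ** [S [A [B [C b]] - [A [B [C b]]]]]]]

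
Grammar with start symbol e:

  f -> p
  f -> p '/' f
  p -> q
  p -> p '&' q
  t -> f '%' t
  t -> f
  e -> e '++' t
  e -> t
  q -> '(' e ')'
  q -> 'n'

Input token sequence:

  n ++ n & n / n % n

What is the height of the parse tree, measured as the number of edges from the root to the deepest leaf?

6

[e [e [t [f [p [q n]]]]] ++ [t [f [p [p [q n]] & [q n]] / [f [p [q n]]]] % [t [f [p [q n]]]]]]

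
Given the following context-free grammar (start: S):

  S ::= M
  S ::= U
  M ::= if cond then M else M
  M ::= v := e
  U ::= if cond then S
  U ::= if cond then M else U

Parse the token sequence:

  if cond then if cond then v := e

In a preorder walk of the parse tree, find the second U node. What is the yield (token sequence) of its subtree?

[S [U if cond then [S [U if cond then [S [M v := e]]]]]]

if cond then v := e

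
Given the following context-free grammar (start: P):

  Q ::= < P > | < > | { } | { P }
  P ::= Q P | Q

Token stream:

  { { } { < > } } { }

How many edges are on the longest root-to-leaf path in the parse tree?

7

[P [Q { [P [Q { }] [P [Q { [P [Q < >]] }]]] }] [P [Q { }]]]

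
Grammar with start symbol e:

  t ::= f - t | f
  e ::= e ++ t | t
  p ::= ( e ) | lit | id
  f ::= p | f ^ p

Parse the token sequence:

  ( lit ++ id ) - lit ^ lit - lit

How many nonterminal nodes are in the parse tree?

[e [t [f [p ( [e [e [t [f [p lit]]]] ++ [t [f [p id]]]] )]] - [t [f [f [p lit]] ^ [p lit]] - [t [f [p lit]]]]]]

20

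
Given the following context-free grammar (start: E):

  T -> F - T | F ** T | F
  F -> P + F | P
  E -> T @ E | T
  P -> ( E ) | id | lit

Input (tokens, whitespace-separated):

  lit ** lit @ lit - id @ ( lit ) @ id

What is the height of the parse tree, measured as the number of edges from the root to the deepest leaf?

[E [T [F [P lit]] ** [T [F [P lit]]]] @ [E [T [F [P lit]] - [T [F [P id]]]] @ [E [T [F [P ( [E [T [F [P lit]]]] )]]] @ [E [T [F [P id]]]]]]]

10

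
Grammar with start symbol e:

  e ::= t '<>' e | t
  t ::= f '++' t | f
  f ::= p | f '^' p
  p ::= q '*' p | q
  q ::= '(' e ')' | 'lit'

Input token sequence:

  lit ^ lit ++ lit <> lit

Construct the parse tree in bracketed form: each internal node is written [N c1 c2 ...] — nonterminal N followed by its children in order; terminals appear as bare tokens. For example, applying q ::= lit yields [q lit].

[e [t [f [f [p [q lit]]] ^ [p [q lit]]] ++ [t [f [p [q lit]]]]] <> [e [t [f [p [q lit]]]]]]

e
t <> e
f ++ t <> e
f ^ p ++ t <> e
p ^ p ++ t <> e
q ^ p ++ t <> e
lit ^ p ++ t <> e
lit ^ q ++ t <> e
lit ^ lit ++ t <> e
lit ^ lit ++ f <> e
lit ^ lit ++ p <> e
lit ^ lit ++ q <> e
lit ^ lit ++ lit <> e
lit ^ lit ++ lit <> t
lit ^ lit ++ lit <> f
lit ^ lit ++ lit <> p
lit ^ lit ++ lit <> q
lit ^ lit ++ lit <> lit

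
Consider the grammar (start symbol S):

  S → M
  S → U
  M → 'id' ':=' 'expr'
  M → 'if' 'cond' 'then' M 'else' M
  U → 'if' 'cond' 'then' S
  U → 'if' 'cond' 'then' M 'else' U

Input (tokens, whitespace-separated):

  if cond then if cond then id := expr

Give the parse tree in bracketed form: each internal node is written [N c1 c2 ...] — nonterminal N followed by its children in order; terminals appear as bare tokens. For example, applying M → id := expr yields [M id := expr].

[S [U if cond then [S [U if cond then [S [M id := expr]]]]]]

S
U
if cond then S
if cond then U
if cond then if cond then S
if cond then if cond then M
if cond then if cond then id := expr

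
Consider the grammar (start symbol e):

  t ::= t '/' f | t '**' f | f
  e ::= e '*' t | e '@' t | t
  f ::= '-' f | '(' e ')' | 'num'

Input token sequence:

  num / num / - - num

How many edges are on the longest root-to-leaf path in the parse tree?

5

[e [t [t [t [f num]] / [f num]] / [f - [f - [f num]]]]]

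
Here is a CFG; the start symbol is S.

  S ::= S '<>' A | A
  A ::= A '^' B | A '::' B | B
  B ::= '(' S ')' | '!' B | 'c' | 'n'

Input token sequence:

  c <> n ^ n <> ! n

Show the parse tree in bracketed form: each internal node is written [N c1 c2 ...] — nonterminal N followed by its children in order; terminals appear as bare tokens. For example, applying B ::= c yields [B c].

S
S <> A
S <> A <> A
A <> A <> A
B <> A <> A
c <> A <> A
c <> A ^ B <> A
c <> B ^ B <> A
c <> n ^ B <> A
c <> n ^ n <> A
c <> n ^ n <> B
c <> n ^ n <> ! B
c <> n ^ n <> ! n

[S [S [S [A [B c]]] <> [A [A [B n]] ^ [B n]]] <> [A [B ! [B n]]]]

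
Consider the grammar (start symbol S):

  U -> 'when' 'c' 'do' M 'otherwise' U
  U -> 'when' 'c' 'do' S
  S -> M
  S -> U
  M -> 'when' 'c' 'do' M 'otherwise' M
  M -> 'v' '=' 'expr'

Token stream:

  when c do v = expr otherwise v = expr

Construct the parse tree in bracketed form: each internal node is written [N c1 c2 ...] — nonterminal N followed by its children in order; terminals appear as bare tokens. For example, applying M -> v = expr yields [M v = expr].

S
M
when c do M otherwise M
when c do v = expr otherwise M
when c do v = expr otherwise v = expr

[S [M when c do [M v = expr] otherwise [M v = expr]]]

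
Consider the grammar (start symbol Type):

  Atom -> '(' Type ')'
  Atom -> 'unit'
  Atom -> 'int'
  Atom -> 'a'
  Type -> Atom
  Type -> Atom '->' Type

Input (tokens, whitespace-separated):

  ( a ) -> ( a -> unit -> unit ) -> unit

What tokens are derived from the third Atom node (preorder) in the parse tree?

( a -> unit -> unit )

[Type [Atom ( [Type [Atom a]] )] -> [Type [Atom ( [Type [Atom a] -> [Type [Atom unit] -> [Type [Atom unit]]]] )] -> [Type [Atom unit]]]]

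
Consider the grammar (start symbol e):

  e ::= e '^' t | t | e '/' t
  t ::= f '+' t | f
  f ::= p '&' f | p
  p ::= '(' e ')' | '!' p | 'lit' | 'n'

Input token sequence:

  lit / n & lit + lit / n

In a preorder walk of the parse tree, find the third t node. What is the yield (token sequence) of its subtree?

[e [e [e [t [f [p lit]]]] / [t [f [p n] & [f [p lit]]] + [t [f [p lit]]]]] / [t [f [p n]]]]

lit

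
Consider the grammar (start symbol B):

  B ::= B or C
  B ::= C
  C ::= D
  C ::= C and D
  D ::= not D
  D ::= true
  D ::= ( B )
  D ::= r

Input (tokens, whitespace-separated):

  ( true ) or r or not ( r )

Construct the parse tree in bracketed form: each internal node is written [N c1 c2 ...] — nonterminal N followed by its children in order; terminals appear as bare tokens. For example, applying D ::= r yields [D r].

B
B or C
B or C or C
C or C or C
D or C or C
( B ) or C or C
( C ) or C or C
( D ) or C or C
( true ) or C or C
( true ) or D or C
( true ) or r or C
( true ) or r or D
( true ) or r or not D
( true ) or r or not ( B )
( true ) or r or not ( C )
( true ) or r or not ( D )
( true ) or r or not ( r )

[B [B [B [C [D ( [B [C [D true]]] )]]] or [C [D r]]] or [C [D not [D ( [B [C [D r]]] )]]]]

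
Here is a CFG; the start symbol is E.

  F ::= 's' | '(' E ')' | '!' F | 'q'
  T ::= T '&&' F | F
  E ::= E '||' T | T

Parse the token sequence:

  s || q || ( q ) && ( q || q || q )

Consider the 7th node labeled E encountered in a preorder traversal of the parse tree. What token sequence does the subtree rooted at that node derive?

q

[E [E [E [T [F s]]] || [T [F q]]] || [T [T [F ( [E [T [F q]]] )]] && [F ( [E [E [E [T [F q]]] || [T [F q]]] || [T [F q]]] )]]]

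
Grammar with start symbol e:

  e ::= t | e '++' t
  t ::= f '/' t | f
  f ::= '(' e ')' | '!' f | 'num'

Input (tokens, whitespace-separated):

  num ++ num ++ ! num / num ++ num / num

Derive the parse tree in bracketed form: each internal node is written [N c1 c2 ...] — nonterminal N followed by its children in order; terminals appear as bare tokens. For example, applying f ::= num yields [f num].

[e [e [e [e [t [f num]]] ++ [t [f num]]] ++ [t [f ! [f num]] / [t [f num]]]] ++ [t [f num] / [t [f num]]]]

e
e ++ t
e ++ t ++ t
e ++ t ++ t ++ t
t ++ t ++ t ++ t
f ++ t ++ t ++ t
num ++ t ++ t ++ t
num ++ f ++ t ++ t
num ++ num ++ t ++ t
num ++ num ++ f / t ++ t
num ++ num ++ ! f / t ++ t
num ++ num ++ ! num / t ++ t
num ++ num ++ ! num / f ++ t
num ++ num ++ ! num / num ++ t
num ++ num ++ ! num / num ++ f / t
num ++ num ++ ! num / num ++ num / t
num ++ num ++ ! num / num ++ num / f
num ++ num ++ ! num / num ++ num / num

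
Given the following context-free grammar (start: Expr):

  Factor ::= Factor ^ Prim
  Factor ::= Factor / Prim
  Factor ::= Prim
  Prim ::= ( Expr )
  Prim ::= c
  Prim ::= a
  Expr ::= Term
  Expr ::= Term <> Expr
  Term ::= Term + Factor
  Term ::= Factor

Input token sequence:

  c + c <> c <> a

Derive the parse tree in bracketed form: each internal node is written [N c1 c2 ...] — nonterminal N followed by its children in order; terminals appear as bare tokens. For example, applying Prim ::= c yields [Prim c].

Expr
Term <> Expr
Term + Factor <> Expr
Factor + Factor <> Expr
Prim + Factor <> Expr
c + Factor <> Expr
c + Prim <> Expr
c + c <> Expr
c + c <> Term <> Expr
c + c <> Factor <> Expr
c + c <> Prim <> Expr
c + c <> c <> Expr
c + c <> c <> Term
c + c <> c <> Factor
c + c <> c <> Prim
c + c <> c <> a

[Expr [Term [Term [Factor [Prim c]]] + [Factor [Prim c]]] <> [Expr [Term [Factor [Prim c]]] <> [Expr [Term [Factor [Prim a]]]]]]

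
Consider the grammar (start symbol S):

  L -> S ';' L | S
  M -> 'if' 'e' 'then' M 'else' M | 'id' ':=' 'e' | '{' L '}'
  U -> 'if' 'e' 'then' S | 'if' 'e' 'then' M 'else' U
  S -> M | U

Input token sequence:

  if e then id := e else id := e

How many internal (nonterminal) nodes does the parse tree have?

4

[S [M if e then [M id := e] else [M id := e]]]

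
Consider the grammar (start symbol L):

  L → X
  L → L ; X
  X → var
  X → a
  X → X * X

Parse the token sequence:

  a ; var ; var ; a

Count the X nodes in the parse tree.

[L [L [L [L [X a]] ; [X var]] ; [X var]] ; [X a]]

4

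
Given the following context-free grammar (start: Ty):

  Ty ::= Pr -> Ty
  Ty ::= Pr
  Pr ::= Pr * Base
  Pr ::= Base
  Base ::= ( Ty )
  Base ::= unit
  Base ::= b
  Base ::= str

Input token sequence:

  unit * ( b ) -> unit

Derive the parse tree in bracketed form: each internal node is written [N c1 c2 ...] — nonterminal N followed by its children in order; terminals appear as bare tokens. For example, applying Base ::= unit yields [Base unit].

[Ty [Pr [Pr [Base unit]] * [Base ( [Ty [Pr [Base b]]] )]] -> [Ty [Pr [Base unit]]]]

Ty
Pr -> Ty
Pr * Base -> Ty
Base * Base -> Ty
unit * Base -> Ty
unit * ( Ty ) -> Ty
unit * ( Pr ) -> Ty
unit * ( Base ) -> Ty
unit * ( b ) -> Ty
unit * ( b ) -> Pr
unit * ( b ) -> Base
unit * ( b ) -> unit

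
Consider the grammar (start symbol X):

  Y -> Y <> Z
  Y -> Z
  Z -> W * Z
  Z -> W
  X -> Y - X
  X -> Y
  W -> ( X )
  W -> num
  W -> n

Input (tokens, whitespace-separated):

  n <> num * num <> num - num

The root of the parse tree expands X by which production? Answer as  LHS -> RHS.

[X [Y [Y [Y [Z [W n]]] <> [Z [W num] * [Z [W num]]]] <> [Z [W num]]] - [X [Y [Z [W num]]]]]

X -> Y - X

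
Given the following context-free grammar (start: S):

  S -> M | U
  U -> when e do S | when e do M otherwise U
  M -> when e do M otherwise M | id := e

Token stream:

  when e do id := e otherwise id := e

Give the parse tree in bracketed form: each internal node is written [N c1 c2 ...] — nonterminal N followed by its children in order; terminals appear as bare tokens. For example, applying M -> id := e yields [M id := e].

[S [M when e do [M id := e] otherwise [M id := e]]]

S
M
when e do M otherwise M
when e do id := e otherwise M
when e do id := e otherwise id := e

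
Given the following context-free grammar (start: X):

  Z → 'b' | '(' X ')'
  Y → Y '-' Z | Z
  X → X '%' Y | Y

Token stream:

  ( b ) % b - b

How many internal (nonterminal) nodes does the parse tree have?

11

[X [X [Y [Z ( [X [Y [Z b]]] )]]] % [Y [Y [Z b]] - [Z b]]]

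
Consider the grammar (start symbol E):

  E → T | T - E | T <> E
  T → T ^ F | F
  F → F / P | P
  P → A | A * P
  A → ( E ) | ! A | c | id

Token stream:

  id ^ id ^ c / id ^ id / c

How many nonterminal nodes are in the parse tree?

[E [T [T [T [T [F [P [A id]]]] ^ [F [P [A id]]]] ^ [F [F [P [A c]]] / [P [A id]]]] ^ [F [F [P [A id]]] / [P [A c]]]]]

23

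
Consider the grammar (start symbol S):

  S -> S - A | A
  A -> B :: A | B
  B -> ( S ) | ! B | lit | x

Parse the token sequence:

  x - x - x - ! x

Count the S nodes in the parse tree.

4

[S [S [S [S [A [B x]]] - [A [B x]]] - [A [B x]]] - [A [B ! [B x]]]]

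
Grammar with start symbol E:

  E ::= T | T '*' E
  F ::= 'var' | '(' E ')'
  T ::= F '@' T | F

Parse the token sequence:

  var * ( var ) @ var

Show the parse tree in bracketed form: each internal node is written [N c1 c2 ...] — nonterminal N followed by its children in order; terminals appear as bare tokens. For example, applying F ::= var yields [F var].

[E [T [F var]] * [E [T [F ( [E [T [F var]]] )] @ [T [F var]]]]]

E
T * E
F * E
var * E
var * T
var * F @ T
var * ( E ) @ T
var * ( T ) @ T
var * ( F ) @ T
var * ( var ) @ T
var * ( var ) @ F
var * ( var ) @ var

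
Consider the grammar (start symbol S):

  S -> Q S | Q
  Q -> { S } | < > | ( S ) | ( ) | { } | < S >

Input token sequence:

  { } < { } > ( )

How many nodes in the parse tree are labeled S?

4

[S [Q { }] [S [Q < [S [Q { }]] >] [S [Q ( )]]]]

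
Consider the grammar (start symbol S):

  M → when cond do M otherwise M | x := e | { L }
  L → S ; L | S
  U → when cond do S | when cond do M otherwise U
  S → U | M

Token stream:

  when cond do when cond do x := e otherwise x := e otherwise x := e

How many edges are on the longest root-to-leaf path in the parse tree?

[S [M when cond do [M when cond do [M x := e] otherwise [M x := e]] otherwise [M x := e]]]

4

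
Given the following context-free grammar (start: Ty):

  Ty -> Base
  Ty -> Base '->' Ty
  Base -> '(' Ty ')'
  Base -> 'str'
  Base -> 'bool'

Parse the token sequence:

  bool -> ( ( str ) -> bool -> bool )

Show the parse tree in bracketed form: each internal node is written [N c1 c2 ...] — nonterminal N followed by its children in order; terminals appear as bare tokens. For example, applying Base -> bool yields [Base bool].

Ty
Base -> Ty
bool -> Ty
bool -> Base
bool -> ( Ty )
bool -> ( Base -> Ty )
bool -> ( ( Ty ) -> Ty )
bool -> ( ( Base ) -> Ty )
bool -> ( ( str ) -> Ty )
bool -> ( ( str ) -> Base -> Ty )
bool -> ( ( str ) -> bool -> Ty )
bool -> ( ( str ) -> bool -> Base )
bool -> ( ( str ) -> bool -> bool )

[Ty [Base bool] -> [Ty [Base ( [Ty [Base ( [Ty [Base str]] )] -> [Ty [Base bool] -> [Ty [Base bool]]]] )]]]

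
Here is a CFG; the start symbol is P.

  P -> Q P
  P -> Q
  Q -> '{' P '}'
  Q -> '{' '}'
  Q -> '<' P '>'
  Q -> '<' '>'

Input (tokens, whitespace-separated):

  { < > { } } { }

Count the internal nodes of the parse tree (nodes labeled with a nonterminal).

[P [Q { [P [Q < >] [P [Q { }]]] }] [P [Q { }]]]

8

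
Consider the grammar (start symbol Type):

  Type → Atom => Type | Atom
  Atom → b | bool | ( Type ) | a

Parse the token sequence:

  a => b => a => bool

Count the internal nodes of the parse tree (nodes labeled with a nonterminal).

8

[Type [Atom a] => [Type [Atom b] => [Type [Atom a] => [Type [Atom bool]]]]]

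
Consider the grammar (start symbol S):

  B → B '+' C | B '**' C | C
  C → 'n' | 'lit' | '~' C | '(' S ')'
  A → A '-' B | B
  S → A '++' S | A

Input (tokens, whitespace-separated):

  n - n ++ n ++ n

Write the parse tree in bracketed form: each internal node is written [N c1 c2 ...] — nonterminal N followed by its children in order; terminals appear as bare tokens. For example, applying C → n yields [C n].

[S [A [A [B [C n]]] - [B [C n]]] ++ [S [A [B [C n]]] ++ [S [A [B [C n]]]]]]

S
A ++ S
A - B ++ S
B - B ++ S
C - B ++ S
n - B ++ S
n - C ++ S
n - n ++ S
n - n ++ A ++ S
n - n ++ B ++ S
n - n ++ C ++ S
n - n ++ n ++ S
n - n ++ n ++ A
n - n ++ n ++ B
n - n ++ n ++ C
n - n ++ n ++ n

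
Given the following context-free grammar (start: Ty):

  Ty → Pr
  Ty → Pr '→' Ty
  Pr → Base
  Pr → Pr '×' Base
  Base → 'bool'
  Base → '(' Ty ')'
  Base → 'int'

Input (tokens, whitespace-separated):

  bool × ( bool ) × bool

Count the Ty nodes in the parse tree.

[Ty [Pr [Pr [Pr [Base bool]] × [Base ( [Ty [Pr [Base bool]]] )]] × [Base bool]]]

2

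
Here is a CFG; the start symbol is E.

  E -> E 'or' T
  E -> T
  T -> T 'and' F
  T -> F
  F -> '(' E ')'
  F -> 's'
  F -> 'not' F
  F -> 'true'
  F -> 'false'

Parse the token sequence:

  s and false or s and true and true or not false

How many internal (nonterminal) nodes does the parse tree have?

16

[E [E [E [T [T [F s]] and [F false]]] or [T [T [T [F s]] and [F true]] and [F true]]] or [T [F not [F false]]]]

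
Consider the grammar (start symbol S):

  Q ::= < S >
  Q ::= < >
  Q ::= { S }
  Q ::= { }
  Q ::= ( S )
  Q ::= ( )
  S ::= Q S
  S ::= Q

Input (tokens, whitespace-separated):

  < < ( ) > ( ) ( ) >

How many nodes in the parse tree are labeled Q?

[S [Q < [S [Q < [S [Q ( )]] >] [S [Q ( )] [S [Q ( )]]]] >]]

5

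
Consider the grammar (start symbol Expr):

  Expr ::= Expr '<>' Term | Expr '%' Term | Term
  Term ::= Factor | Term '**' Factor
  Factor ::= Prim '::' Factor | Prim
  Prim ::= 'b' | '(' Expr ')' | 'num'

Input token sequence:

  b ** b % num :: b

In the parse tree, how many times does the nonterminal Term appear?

3

[Expr [Expr [Term [Term [Factor [Prim b]]] ** [Factor [Prim b]]]] % [Term [Factor [Prim num] :: [Factor [Prim b]]]]]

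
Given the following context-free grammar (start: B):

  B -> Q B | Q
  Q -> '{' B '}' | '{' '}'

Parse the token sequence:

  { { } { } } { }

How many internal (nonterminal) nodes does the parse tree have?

8

[B [Q { [B [Q { }] [B [Q { }]]] }] [B [Q { }]]]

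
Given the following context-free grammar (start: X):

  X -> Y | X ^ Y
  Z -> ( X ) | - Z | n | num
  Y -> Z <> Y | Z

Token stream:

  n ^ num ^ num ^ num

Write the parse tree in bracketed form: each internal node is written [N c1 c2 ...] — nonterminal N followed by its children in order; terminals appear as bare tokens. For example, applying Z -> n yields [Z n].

X
X ^ Y
X ^ Y ^ Y
X ^ Y ^ Y ^ Y
Y ^ Y ^ Y ^ Y
Z ^ Y ^ Y ^ Y
n ^ Y ^ Y ^ Y
n ^ Z ^ Y ^ Y
n ^ num ^ Y ^ Y
n ^ num ^ Z ^ Y
n ^ num ^ num ^ Y
n ^ num ^ num ^ Z
n ^ num ^ num ^ num

[X [X [X [X [Y [Z n]]] ^ [Y [Z num]]] ^ [Y [Z num]]] ^ [Y [Z num]]]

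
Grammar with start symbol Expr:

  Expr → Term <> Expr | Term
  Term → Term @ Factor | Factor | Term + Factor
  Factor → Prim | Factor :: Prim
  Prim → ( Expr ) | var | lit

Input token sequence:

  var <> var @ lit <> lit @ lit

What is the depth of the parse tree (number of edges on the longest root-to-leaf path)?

7

[Expr [Term [Factor [Prim var]]] <> [Expr [Term [Term [Factor [Prim var]]] @ [Factor [Prim lit]]] <> [Expr [Term [Term [Factor [Prim lit]]] @ [Factor [Prim lit]]]]]]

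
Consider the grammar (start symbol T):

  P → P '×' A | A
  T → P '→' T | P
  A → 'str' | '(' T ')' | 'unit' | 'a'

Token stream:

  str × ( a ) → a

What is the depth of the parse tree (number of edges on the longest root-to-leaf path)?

6

[T [P [P [A str]] × [A ( [T [P [A a]]] )]] → [T [P [A a]]]]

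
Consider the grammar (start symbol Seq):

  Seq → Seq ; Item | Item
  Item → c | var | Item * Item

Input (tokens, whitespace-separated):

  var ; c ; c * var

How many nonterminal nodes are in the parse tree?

8

[Seq [Seq [Seq [Item var]] ; [Item c]] ; [Item [Item c] * [Item var]]]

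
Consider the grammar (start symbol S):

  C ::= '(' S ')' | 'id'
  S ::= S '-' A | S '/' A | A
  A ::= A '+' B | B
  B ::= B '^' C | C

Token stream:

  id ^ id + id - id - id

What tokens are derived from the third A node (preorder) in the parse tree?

[S [S [S [A [A [B [B [C id]] ^ [C id]]] + [B [C id]]]] - [A [B [C id]]]] - [A [B [C id]]]]

id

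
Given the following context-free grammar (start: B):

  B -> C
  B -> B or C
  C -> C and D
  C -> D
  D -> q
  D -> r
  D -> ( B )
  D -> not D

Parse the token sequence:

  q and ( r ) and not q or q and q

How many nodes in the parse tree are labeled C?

[B [B [C [C [C [D q]] and [D ( [B [C [D r]]] )]] and [D not [D q]]]] or [C [C [D q]] and [D q]]]

6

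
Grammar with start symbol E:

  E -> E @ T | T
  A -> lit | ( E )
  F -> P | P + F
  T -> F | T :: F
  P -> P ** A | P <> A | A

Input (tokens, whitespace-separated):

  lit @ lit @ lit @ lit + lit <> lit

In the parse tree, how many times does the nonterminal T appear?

4

[E [E [E [E [T [F [P [A lit]]]]] @ [T [F [P [A lit]]]]] @ [T [F [P [A lit]]]]] @ [T [F [P [A lit]] + [F [P [P [A lit]] <> [A lit]]]]]]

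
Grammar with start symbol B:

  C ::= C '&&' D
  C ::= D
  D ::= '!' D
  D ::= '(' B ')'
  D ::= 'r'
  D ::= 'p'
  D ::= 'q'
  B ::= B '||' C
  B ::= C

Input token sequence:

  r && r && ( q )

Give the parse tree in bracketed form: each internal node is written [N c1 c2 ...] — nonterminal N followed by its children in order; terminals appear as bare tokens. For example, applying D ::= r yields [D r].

[B [C [C [C [D r]] && [D r]] && [D ( [B [C [D q]]] )]]]

B
C
C && D
C && D && D
D && D && D
r && D && D
r && r && D
r && r && ( B )
r && r && ( C )
r && r && ( D )
r && r && ( q )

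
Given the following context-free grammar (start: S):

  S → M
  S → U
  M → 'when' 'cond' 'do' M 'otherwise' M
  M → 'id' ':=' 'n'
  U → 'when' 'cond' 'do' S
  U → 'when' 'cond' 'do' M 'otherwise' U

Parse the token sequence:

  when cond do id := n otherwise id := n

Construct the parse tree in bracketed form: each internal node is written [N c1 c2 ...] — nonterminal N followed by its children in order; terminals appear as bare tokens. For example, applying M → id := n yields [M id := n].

[S [M when cond do [M id := n] otherwise [M id := n]]]

S
M
when cond do M otherwise M
when cond do id := n otherwise M
when cond do id := n otherwise id := n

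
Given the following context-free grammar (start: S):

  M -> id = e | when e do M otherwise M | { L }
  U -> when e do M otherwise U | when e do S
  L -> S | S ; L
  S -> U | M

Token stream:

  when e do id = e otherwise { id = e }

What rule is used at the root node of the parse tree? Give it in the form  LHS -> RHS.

[S [M when e do [M id = e] otherwise [M { [L [S [M id = e]]] }]]]

S -> M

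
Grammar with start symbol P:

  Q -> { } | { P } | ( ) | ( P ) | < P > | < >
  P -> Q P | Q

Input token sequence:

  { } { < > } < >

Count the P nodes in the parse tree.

[P [Q { }] [P [Q { [P [Q < >]] }] [P [Q < >]]]]

4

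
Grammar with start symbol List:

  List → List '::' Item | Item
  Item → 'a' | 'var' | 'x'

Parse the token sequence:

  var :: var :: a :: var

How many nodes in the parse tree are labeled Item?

[List [List [List [List [Item var]] :: [Item var]] :: [Item a]] :: [Item var]]

4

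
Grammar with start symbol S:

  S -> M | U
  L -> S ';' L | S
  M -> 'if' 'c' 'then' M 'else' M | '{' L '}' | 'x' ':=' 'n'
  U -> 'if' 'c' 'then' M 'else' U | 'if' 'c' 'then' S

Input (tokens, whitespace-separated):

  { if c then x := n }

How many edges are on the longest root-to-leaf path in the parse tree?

[S [M { [L [S [U if c then [S [M x := n]]]]] }]]

7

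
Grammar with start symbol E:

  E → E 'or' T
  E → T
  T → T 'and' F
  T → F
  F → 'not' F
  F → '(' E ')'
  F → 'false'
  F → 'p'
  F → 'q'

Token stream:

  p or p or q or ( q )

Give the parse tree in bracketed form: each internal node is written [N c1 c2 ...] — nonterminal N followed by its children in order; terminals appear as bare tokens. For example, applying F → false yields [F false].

[E [E [E [E [T [F p]]] or [T [F p]]] or [T [F q]]] or [T [F ( [E [T [F q]]] )]]]

E
E or T
E or T or T
E or T or T or T
T or T or T or T
F or T or T or T
p or T or T or T
p or F or T or T
p or p or T or T
p or p or F or T
p or p or q or T
p or p or q or F
p or p or q or ( E )
p or p or q or ( T )
p or p or q or ( F )
p or p or q or ( q )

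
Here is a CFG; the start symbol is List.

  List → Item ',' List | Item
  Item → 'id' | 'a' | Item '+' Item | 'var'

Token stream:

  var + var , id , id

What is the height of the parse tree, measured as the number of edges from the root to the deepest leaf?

4

[List [Item [Item var] + [Item var]] , [List [Item id] , [List [Item id]]]]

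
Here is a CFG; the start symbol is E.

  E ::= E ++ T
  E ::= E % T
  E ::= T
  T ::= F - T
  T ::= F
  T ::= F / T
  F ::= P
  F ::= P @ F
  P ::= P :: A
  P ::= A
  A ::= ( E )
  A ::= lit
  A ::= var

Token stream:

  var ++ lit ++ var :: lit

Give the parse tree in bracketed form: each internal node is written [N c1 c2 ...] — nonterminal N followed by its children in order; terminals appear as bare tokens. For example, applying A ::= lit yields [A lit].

E
E ++ T
E ++ T ++ T
T ++ T ++ T
F ++ T ++ T
P ++ T ++ T
A ++ T ++ T
var ++ T ++ T
var ++ F ++ T
var ++ P ++ T
var ++ A ++ T
var ++ lit ++ T
var ++ lit ++ F
var ++ lit ++ P
var ++ lit ++ P :: A
var ++ lit ++ A :: A
var ++ lit ++ var :: A
var ++ lit ++ var :: lit

[E [E [E [T [F [P [A var]]]]] ++ [T [F [P [A lit]]]]] ++ [T [F [P [P [A var]] :: [A lit]]]]]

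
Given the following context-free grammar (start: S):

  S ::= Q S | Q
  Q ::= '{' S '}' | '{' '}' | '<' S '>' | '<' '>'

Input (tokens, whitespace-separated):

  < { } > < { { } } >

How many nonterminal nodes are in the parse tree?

[S [Q < [S [Q { }]] >] [S [Q < [S [Q { [S [Q { }]] }]] >]]]

10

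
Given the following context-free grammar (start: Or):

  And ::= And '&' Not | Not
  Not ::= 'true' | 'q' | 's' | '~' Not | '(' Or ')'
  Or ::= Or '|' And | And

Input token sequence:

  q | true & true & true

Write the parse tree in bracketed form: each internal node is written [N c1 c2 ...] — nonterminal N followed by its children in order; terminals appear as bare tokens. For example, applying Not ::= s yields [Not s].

Or
Or | And
And | And
Not | And
q | And
q | And & Not
q | And & Not & Not
q | Not & Not & Not
q | true & Not & Not
q | true & true & Not
q | true & true & true

[Or [Or [And [Not q]]] | [And [And [And [Not true]] & [Not true]] & [Not true]]]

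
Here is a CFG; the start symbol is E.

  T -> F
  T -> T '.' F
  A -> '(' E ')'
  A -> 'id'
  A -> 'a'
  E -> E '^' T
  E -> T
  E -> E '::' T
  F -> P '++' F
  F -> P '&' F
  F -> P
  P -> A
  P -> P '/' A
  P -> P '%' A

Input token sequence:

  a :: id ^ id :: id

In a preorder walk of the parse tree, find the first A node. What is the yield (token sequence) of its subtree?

[E [E [E [E [T [F [P [A a]]]]] :: [T [F [P [A id]]]]] ^ [T [F [P [A id]]]]] :: [T [F [P [A id]]]]]

a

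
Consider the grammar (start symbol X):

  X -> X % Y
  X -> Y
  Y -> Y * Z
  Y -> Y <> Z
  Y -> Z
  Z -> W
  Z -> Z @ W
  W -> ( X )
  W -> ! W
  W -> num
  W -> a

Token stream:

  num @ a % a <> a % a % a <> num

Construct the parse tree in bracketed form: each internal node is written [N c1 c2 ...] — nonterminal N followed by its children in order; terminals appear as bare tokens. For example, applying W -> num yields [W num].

[X [X [X [X [Y [Z [Z [W num]] @ [W a]]]] % [Y [Y [Z [W a]]] <> [Z [W a]]]] % [Y [Z [W a]]]] % [Y [Y [Z [W a]]] <> [Z [W num]]]]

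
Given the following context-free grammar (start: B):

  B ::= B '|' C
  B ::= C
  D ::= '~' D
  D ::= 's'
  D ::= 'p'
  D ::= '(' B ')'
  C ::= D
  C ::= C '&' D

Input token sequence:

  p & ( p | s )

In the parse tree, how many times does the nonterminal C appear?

[B [C [C [D p]] & [D ( [B [B [C [D p]]] | [C [D s]]] )]]]

4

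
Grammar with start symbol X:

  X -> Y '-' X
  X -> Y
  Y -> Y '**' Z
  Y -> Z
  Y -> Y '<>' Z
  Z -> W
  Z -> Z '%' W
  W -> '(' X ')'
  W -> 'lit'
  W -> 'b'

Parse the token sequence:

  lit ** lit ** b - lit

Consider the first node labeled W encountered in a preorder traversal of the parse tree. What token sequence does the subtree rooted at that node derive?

lit

[X [Y [Y [Y [Z [W lit]]] ** [Z [W lit]]] ** [Z [W b]]] - [X [Y [Z [W lit]]]]]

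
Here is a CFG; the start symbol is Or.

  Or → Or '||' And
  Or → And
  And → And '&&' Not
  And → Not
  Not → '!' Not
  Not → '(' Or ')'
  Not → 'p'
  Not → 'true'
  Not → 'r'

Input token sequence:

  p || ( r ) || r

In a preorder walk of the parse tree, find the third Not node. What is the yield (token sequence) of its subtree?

[Or [Or [Or [And [Not p]]] || [And [Not ( [Or [And [Not r]]] )]]] || [And [Not r]]]

r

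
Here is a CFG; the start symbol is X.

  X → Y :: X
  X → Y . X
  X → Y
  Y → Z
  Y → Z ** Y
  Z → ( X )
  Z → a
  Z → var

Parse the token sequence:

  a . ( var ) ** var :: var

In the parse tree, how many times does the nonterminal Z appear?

[X [Y [Z a]] . [X [Y [Z ( [X [Y [Z var]]] )] ** [Y [Z var]]] :: [X [Y [Z var]]]]]

5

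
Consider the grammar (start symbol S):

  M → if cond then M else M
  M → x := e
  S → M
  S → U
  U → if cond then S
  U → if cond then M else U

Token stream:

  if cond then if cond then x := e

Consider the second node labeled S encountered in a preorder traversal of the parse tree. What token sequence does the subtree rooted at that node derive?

[S [U if cond then [S [U if cond then [S [M x := e]]]]]]

if cond then x := e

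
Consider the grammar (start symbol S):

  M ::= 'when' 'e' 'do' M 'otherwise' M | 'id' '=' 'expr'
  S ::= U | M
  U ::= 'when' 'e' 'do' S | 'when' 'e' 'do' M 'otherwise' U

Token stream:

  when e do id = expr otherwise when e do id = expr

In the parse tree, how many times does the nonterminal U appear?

[S [U when e do [M id = expr] otherwise [U when e do [S [M id = expr]]]]]

2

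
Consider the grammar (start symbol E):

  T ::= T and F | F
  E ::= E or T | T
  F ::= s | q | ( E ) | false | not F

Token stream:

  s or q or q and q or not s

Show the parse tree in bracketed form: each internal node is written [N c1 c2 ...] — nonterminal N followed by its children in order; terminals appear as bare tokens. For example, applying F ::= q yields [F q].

[E [E [E [E [T [F s]]] or [T [F q]]] or [T [T [F q]] and [F q]]] or [T [F not [F s]]]]

E
E or T
E or T or T
E or T or T or T
T or T or T or T
F or T or T or T
s or T or T or T
s or F or T or T
s or q or T or T
s or q or T and F or T
s or q or F and F or T
s or q or q and F or T
s or q or q and q or T
s or q or q and q or F
s or q or q and q or not F
s or q or q and q or not s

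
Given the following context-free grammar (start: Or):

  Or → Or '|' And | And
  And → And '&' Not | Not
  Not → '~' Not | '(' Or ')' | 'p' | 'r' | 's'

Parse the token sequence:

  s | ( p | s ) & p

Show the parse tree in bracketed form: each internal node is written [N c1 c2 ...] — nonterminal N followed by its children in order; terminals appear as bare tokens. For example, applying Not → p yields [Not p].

Or
Or | And
And | And
Not | And
s | And
s | And & Not
s | Not & Not
s | ( Or ) & Not
s | ( Or | And ) & Not
s | ( And | And ) & Not
s | ( Not | And ) & Not
s | ( p | And ) & Not
s | ( p | Not ) & Not
s | ( p | s ) & Not
s | ( p | s ) & p

[Or [Or [And [Not s]]] | [And [And [Not ( [Or [Or [And [Not p]]] | [And [Not s]]] )]] & [Not p]]]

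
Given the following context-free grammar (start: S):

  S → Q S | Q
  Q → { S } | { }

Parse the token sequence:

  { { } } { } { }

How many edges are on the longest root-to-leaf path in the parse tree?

[S [Q { [S [Q { }]] }] [S [Q { }] [S [Q { }]]]]

4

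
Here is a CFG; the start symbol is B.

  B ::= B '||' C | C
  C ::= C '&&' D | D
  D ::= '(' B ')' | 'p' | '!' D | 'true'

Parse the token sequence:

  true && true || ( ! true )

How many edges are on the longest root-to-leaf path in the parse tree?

7

[B [B [C [C [D true]] && [D true]]] || [C [D ( [B [C [D ! [D true]]]] )]]]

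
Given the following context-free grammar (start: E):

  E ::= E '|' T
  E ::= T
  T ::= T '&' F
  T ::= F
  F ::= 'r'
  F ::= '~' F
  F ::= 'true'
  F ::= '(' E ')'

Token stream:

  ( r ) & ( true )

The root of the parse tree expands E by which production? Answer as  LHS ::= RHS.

[E [T [T [F ( [E [T [F r]]] )]] & [F ( [E [T [F true]]] )]]]

E ::= T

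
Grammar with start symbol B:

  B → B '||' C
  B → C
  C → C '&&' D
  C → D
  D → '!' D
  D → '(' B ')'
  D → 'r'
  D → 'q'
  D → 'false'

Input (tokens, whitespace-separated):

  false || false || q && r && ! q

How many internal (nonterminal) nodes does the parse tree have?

14

[B [B [B [C [D false]]] || [C [D false]]] || [C [C [C [D q]] && [D r]] && [D ! [D q]]]]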